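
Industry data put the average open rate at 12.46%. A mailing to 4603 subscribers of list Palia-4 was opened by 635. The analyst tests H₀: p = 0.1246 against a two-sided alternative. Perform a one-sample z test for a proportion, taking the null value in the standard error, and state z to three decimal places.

p̂ = 635/4603 ≈ 0.137954.
SE = √(p₀(1−p₀)/n) = √(0.10907/4603) = 0.004868.
z = (0.137954 − 0.1246)/0.004868 = 0.013354/0.004868 = 2.743.

z = 2.743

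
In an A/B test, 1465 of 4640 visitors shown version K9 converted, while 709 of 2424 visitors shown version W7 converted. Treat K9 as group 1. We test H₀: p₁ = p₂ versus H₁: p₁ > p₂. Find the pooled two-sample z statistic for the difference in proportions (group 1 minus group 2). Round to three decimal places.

p̂₁ = 1465/4640 ≈ 0.31573, p̂₂ = 709/2424 ≈ 0.29249.
Pooled p̂ = (1465+709)/(4640+2424) = 2174/7064 = 0.30776.
SE = √(p̂(1−p̂)(1/n₁+1/n₂)) = √(0.30776·0.69224·0.000628058) = √(0.000133803) = 0.01157.
z = (0.31573 − 0.29249)/0.01157 = 0.02324/0.01157 = 2.009.
p-value = P(Z > 2.009) ≈ 0.0223.

z = 2.009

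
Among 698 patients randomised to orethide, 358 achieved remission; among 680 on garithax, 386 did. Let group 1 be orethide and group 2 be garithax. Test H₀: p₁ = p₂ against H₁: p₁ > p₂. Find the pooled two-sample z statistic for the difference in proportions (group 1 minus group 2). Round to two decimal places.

p̂₁ = 358/698 = 0.51289, p̂₂ = 386/680 = 0.56765.
Pooled p̂ = (358+386)/(698+680) = 744/1378 = 0.53991.
SE = √(0.248407 × 0.00290325) = 0.02685.
z = (0.51289 − 0.56765)/0.02685 = -0.05476/0.02685 = -2.04.

z = -2.04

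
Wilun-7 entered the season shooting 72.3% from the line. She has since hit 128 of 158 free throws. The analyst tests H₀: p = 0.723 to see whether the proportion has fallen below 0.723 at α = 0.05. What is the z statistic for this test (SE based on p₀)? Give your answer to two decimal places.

z = 2.45

p̂ = 128/158 = 0.8101.
Standard error under H₀: √(0.723×0.277/158) = 0.0356.
z = (0.8101 − 0.723)/0.0356 = 0.0871/0.0356 = 2.45.
p-value = P(Z < 2.447) ≈ 0.9928; since p > α = 0.05, fail to reject H₀.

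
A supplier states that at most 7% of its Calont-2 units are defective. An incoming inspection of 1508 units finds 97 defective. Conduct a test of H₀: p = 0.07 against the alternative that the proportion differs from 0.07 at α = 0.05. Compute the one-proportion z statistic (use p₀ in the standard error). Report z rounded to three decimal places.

p̂ = 97/1508 = 0.064324.
Under H₀, SE = √(0.07·0.93/1508) = √(4.31698e-05) = 0.006570.
z = (0.064324 − 0.07)/0.006570 = -0.005676/0.006570 = -0.864.
p-value = 2·P(Z > 0.864) ≈ 0.3876; since p > α = 0.05, fail to reject H₀.

z = -0.864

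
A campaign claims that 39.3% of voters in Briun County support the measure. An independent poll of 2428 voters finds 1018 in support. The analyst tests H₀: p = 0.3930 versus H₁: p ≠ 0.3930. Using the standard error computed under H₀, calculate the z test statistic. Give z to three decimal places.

z = 2.651

p̂ = 1018/2428 = 0.419275.
Under H₀, SE = √(0.393·0.607/2428) = √(9.825e-05) = 0.009912.
z = (0.419275 − 0.393)/0.009912 = 0.026275/0.009912 = 2.651.
p-value = 2·P(Z > 2.651) ≈ 0.0080.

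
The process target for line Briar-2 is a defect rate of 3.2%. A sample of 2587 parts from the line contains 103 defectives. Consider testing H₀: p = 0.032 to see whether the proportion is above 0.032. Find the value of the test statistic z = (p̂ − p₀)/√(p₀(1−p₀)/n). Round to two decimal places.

p̂ = 103/2587 = 0.03981.
Under H₀, SE = √(0.032·0.968/2587) = √(1.19737e-05) = 0.00346.
z = (0.03981 − 0.032)/0.00346 = 0.00781/0.00346 = 2.26.

z = 2.26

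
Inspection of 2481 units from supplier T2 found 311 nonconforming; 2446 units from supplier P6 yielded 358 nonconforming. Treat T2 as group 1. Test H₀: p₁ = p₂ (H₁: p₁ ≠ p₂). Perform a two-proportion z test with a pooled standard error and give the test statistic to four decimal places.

p̂₁ = 311/2481 = 0.1253527, p̂₂ = 358/2446 = 0.1463614.
Pooled p̂ = (311+358)/(2481+2446) = 669/4927 = 0.1357824.
SE = √(p̂(1−p̂)(1/n₁+1/n₂)) = √(0.1357824·0.8642176·0.000811894) = √(9.52722e-05) = 0.0097607.
z = (0.1253527 − 0.1463614)/0.0097607 = -0.0210087/0.0097607 = -2.1524.

z = -2.1524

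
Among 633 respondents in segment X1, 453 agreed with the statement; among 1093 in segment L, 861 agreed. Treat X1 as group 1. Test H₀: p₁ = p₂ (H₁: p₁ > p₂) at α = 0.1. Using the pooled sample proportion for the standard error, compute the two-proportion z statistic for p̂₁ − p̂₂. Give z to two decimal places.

p̂₁ = 453/633 = 0.71564, p̂₂ = 861/1093 = 0.78774.
Pooled p̂ = (453+861)/(633+1093) = 1314/1726 = 0.76130.
SE = √(p̂(1−p̂)(1/n₁+1/n₂)) = √(0.76130·0.23870·0.00249469) = √(0.000453344) = 0.02129.
z = (0.71564 − 0.78774)/0.02129 = -0.07210/0.02129 = -3.39.
p-value = P(Z > -3.386) ≈ 0.9996; since p > α = 0.1, fail to reject H₀.

z = -3.39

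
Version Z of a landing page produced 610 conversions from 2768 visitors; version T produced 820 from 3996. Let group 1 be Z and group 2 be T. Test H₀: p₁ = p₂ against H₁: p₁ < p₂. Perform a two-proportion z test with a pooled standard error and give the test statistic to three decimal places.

p̂₁ = 610/2768 ≈ 0.22038, p̂₂ = 820/3996 ≈ 0.20521.
Pooled p̂ = (610+820)/(2768+3996) = 1430/6764 = 0.21141.
SE = √(0.166718 × 0.000611522) = 0.01010.
z = (0.22038 − 0.20521)/0.01010 = 0.01517/0.01010 = 1.502.
p-value = P(Z < 1.502) ≈ 0.9335.

z = 1.502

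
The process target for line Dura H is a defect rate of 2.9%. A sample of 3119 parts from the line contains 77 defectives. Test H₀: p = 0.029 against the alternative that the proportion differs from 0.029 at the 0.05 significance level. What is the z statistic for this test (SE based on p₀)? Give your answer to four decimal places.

z = -1.4353

p̂ = 77/3119 = 0.024687.
Under H₀, SE = √(0.029·0.971/3119) = √(9.02821e-06) = 0.003005.
z = (0.024687 − 0.029)/0.003005 = -0.004313/0.003005 = -1.4353.
Two-sided p-value ≈ 2·Φ(−1.435) = 0.1512; since p > α = 0.05, fail to reject H₀.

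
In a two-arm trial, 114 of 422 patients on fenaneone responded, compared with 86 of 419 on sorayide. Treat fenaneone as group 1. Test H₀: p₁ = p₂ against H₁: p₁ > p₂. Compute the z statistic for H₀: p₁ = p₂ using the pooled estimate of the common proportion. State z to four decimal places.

z = 2.2101

p̂₁ = 114/422 ≈ 0.2701422, p̂₂ = 86/419 ≈ 0.2052506.
Pooled p̂ = (114+86)/(422+419) = 200/841 = 0.2378121.
SE = √(0.181258 × 0.0047563) = 0.0293618.
z = (0.2701422 − 0.2052506)/0.0293618 = 0.0648916/0.0293618 = 2.2101.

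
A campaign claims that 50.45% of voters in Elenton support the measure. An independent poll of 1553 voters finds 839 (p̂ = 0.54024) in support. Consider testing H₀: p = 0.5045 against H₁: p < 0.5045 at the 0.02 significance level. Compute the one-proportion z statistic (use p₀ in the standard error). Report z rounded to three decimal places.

z = 2.817

p̂ = 839/1553 = 0.540245.
Standard error under H₀: √(0.5045×0.4955/1553) = 0.012687.
z = (0.540245 − 0.5045)/0.012687 = 0.035745/0.012687 = 2.817.
p-value = P(Z < 2.817) ≈ 0.9976. With α = 0.02, fail to reject H₀.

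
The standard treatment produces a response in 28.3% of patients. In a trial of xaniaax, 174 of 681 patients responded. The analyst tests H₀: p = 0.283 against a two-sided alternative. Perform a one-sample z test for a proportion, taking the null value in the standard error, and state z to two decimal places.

z = -1.59

p̂ = 174/681 = 0.2555.
SE = √(p₀(1−p₀)/n) = √(0.20291/681) = 0.0173.
z = (0.2555 − 0.283)/0.0173 = -0.0275/0.0173 = -1.59.
p-value = 2·P(Z > 1.593) ≈ 0.1112.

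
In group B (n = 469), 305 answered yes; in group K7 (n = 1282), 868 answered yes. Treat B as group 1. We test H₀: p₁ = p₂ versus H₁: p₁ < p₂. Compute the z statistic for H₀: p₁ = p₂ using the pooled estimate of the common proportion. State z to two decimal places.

z = -1.05

p̂₁ = 305/469 ≈ 0.65032, p̂₂ = 868/1282 ≈ 0.67707.
Pooled p̂ = (305+868)/(469+1282) = 1173/1751 = 0.66990.
SE = √(0.221133 × 0.00291223) = 0.02538.
z = (0.65032 − 0.67707)/0.02538 = -0.02675/0.02538 = -1.05.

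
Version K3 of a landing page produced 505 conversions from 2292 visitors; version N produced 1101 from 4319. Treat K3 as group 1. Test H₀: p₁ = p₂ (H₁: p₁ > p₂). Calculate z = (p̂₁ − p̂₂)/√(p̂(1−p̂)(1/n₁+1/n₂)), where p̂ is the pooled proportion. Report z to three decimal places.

z = -3.121

p̂₁ = 505/2292 = 0.220332, p̂₂ = 1101/4319 = 0.254920.
Pooled p̂ = (505+1101)/(2292+4319) = 1606/6611 = 0.242928.
SE = √(0.183914 × 0.000667835) = 0.011083.
z = (0.220332 − 0.254920)/0.011083 = -0.034588/0.011083 = -3.121.
p-value = P(Z > -3.121) ≈ 0.9991.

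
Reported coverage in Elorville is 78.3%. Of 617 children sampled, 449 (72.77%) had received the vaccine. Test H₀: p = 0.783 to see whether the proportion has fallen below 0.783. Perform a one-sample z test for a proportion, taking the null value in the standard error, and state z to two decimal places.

p̂ = 449/617 ≈ 0.7277.
SE = √(p₀(1−p₀)/n) = √(0.16991/617) = 0.0166.
z = (0.7277 − 0.783)/0.0166 = -0.0553/0.0166 = -3.33.
p-value = P(Z < -3.332) ≈ 0.0004.

z = -3.33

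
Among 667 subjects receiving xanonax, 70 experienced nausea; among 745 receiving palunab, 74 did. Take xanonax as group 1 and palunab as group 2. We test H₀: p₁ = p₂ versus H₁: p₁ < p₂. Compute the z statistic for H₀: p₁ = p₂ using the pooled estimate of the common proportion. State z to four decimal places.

z = 0.3483

p̂₁ = 70/667 ≈ 0.104948, p̂₂ = 74/745 ≈ 0.099329.
Pooled p̂ = (70+74)/(667+745) = 144/1412 = 0.101983.
SE = √(p̂(1−p̂)(1/n₁+1/n₂)) = √(0.101983·0.898017·0.00284153) = √(0.000260235) = 0.016132.
z = (0.104948 − 0.099329)/0.016132 = 0.005619/0.016132 = 0.3483.
p-value = P(Z < 0.348) ≈ 0.6362.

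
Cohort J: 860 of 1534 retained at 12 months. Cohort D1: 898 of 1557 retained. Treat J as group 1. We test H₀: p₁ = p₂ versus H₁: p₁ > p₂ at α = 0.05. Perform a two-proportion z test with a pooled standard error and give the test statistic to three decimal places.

p̂₁ = 860/1534 ≈ 0.56063, p̂₂ = 898/1557 ≈ 0.57675.
Pooled p̂ = (860+898)/(1534+1557) = 1758/3091 = 0.56875.
SE = √(0.245274 × 0.00129415) = 0.01782.
z = (0.56063 − 0.57675)/0.01782 = -0.01612/0.01782 = -0.905.
p-value = P(Z > -0.905) ≈ 0.8173. With α = 0.05, fail to reject H₀.

z = -0.905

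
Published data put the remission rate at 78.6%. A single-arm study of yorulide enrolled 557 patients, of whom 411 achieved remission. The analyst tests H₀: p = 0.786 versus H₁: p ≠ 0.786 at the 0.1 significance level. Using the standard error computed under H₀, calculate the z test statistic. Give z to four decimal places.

p̂ = 411/557 ≈ 0.7378815.
Standard error under H₀: √(0.786×0.214/557) = 0.0173776.
z = (0.7378815 − 0.786)/0.0173776 = -0.0481185/0.0173776 = -2.7690.
p-value = 2·P(Z > 2.769) ≈ 0.0056; since p < α = 0.1, reject H₀.

z = -2.7690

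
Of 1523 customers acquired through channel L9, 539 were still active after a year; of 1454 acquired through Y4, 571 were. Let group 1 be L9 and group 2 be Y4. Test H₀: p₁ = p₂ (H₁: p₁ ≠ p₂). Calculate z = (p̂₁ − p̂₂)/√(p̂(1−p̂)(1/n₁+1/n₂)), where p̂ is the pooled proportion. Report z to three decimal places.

z = -2.189

p̂₁ = 539/1523 ≈ 0.353907, p̂₂ = 571/1454 ≈ 0.392710.
Pooled p̂ = (539+571)/(1523+1454) = 1110/2977 = 0.372859.
SE = √(p̂(1−p̂)(1/n₁+1/n₂)) = √(0.372859·0.627141·0.00134436) = √(0.000314358) = 0.017730.
z = (0.353907 − 0.392710)/0.017730 = -0.038803/0.017730 = -2.189.
p-value = 2·P(Z > 2.189) ≈ 0.0286.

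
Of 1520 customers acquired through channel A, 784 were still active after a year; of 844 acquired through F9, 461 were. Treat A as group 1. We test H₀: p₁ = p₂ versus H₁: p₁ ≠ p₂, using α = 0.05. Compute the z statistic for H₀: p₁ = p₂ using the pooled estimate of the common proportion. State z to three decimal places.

p̂₁ = 784/1520 ≈ 0.515789, p̂₂ = 461/844 ≈ 0.546209.
Pooled p̂ = (784+461)/(1520+844) = 1245/2364 = 0.526650.
SE = √(p̂(1−p̂)(1/n₁+1/n₂)) = √(0.526650·0.473350·0.00184273) = √(0.000459373) = 0.021433.
z = (0.515789 − 0.546209)/0.021433 = -0.030420/0.021433 = -1.419.
Two-sided p-value ≈ 2·Φ(−1.419) = 0.1558. With α = 0.05, fail to reject H₀.

z = -1.419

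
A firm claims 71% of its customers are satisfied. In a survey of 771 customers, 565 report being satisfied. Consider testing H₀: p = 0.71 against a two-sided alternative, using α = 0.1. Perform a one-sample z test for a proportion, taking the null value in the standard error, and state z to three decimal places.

p̂ = 565/771 ≈ 0.73281.
Standard error under H₀: √(0.71×0.29/771) = 0.01634.
z = (0.73281 − 0.71)/0.01634 = 0.02281/0.01634 = 1.396.
Two-sided p-value ≈ 2·Φ(−1.396) = 0.1627, so at α = 0.1 we fail to reject H₀.

z = 1.396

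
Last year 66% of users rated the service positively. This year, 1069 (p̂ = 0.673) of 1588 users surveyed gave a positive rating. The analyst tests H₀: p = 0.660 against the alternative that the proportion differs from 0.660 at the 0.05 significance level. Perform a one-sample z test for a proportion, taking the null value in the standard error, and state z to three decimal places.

z = 1.108

p̂ = 1069/1588 ≈ 0.67317.
Standard error under H₀: √(0.66×0.34/1588) = 0.01189.
z = (0.67317 − 0.66)/0.01189 = 0.01317/0.01189 = 1.108.
p-value = 2·P(Z > 1.108) ≈ 0.2678; since p > α = 0.05, fail to reject H₀.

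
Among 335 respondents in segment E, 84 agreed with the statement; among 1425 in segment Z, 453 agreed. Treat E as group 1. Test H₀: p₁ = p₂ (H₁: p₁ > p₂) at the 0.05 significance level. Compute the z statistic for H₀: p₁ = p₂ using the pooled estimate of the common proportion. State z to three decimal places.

z = -2.402

p̂₁ = 84/335 = 0.250746, p̂₂ = 453/1425 = 0.317895.
Pooled p̂ = (84+453)/(335+1425) = 537/1760 = 0.305114.
SE = √(p̂(1−p̂)(1/n₁+1/n₂)) = √(0.305114·0.694886·0.00368683) = √(0.000781679) = 0.027959.
z = (0.250746 − 0.317895)/0.027959 = -0.067149/0.027959 = -2.402.
p-value = P(Z > -2.402) ≈ 0.9918, so at α = 0.05 we fail to reject H₀.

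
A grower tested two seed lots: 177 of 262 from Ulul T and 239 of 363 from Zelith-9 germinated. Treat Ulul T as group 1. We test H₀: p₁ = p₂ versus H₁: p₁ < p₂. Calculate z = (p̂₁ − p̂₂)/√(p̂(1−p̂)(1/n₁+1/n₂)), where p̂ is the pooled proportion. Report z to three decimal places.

p̂₁ = 177/262 = 0.67557, p̂₂ = 239/363 = 0.65840.
Pooled p̂ = (177+239)/(262+363) = 416/625 = 0.66560.
SE = √(p̂(1−p̂)(1/n₁+1/n₂)) = √(0.66560·0.33440·0.00657161) = √(0.00146269) = 0.03825.
z = (0.67557 − 0.65840)/0.03825 = 0.01717/0.03825 = 0.449.
p-value = P(Z < 0.449) ≈ 0.6733.

z = 0.449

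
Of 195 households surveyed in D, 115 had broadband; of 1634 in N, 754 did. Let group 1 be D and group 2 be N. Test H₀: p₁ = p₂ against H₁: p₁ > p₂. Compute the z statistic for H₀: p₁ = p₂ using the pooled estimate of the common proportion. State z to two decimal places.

z = 3.39

p̂₁ = 115/195 ≈ 0.5897, p̂₂ = 754/1634 ≈ 0.4614.
Pooled p̂ = (115+754)/(195+1634) = 869/1829 = 0.4751.
SE = √(p̂(1−p̂)(1/n₁+1/n₂)) = √(0.4751·0.5249·0.0057402) = √(0.0014315) = 0.0378.
z = (0.5897 − 0.4614)/0.0378 = 0.1283/0.0378 = 3.39.
p-value = P(Z > 3.391) ≈ 0.0003.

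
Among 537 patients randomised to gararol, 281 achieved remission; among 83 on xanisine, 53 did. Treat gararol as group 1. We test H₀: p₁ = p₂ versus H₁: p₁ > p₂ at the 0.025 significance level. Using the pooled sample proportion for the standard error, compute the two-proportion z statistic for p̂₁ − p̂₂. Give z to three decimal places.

p̂₁ = 281/537 ≈ 0.52328, p̂₂ = 53/83 ≈ 0.63855.
Pooled p̂ = (281+53)/(537+83) = 334/620 = 0.53871.
SE = √(0.248502 × 0.0139104) = 0.05879.
z = (0.52328 − 0.63855)/0.05879 = -0.11527/0.05879 = -1.961.
p-value = P(Z > -1.961) ≈ 0.9750; since p > α = 0.025, fail to reject H₀.

z = -1.961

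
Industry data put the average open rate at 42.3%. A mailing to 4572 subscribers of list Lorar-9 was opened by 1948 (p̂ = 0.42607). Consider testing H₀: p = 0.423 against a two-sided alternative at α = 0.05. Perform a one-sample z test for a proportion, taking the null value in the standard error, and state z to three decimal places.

z = 0.420

p̂ = 1948/4572 ≈ 0.42607.
Under H₀, SE = √(0.423·0.577/4572) = √(5.33839e-05) = 0.00731.
z = (0.42607 − 0.423)/0.00731 = 0.00307/0.00731 = 0.420.
Two-sided p-value ≈ 2·Φ(−0.420) = 0.6742. With α = 0.05, fail to reject H₀.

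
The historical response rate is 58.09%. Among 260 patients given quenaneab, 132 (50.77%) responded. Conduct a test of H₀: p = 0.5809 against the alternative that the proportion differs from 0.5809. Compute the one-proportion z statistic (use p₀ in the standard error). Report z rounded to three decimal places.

p̂ = 132/260 = 0.50769.
SE = √(p₀(1−p₀)/n) = √(0.24346/260) = 0.03060.
z = (0.50769 − 0.5809)/0.03060 = -0.07321/0.03060 = -2.392.

z = -2.392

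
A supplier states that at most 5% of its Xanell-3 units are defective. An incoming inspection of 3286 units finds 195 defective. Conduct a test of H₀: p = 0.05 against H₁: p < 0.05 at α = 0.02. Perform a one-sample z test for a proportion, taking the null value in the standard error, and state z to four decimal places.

z = 2.4573

p̂ = 195/3286 = 0.0593427.
Under H₀, SE = √(0.05·0.95/3286) = √(1.44553e-05) = 0.0038020.
z = (0.0593427 − 0.05)/0.0038020 = 0.0093427/0.0038020 = 2.4573.
p-value = P(Z < 2.457) ≈ 0.9930; since p > α = 0.02, fail to reject H₀.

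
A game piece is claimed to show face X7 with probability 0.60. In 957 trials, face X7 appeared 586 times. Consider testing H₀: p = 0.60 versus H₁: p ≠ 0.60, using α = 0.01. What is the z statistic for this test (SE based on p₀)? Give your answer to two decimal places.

z = 0.78

p̂ = 586/957 ≈ 0.6123.
Under H₀, SE = √(0.6·0.4/957) = √(0.000250784) = 0.0158.
z = (0.6123 − 0.6)/0.0158 = 0.0123/0.0158 = 0.78.
p-value = 2·P(Z > 0.779) ≈ 0.4362. With α = 0.01, fail to reject H₀.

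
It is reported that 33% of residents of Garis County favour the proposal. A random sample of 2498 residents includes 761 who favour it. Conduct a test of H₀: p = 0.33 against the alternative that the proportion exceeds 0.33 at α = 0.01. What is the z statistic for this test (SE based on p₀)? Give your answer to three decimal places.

z = -2.695

p̂ = 761/2498 = 0.30464.
Under H₀, SE = √(0.33·0.67/2498) = √(8.85108e-05) = 0.00941.
z = (0.30464 − 0.33)/0.00941 = -0.02536/0.00941 = -2.695.
p-value = P(Z > -2.695) ≈ 0.9965. With α = 0.01, fail to reject H₀.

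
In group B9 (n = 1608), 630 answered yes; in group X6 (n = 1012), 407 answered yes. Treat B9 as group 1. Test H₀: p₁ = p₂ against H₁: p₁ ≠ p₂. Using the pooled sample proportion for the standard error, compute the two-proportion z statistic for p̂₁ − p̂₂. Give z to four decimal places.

p̂₁ = 630/1608 = 0.3917910, p̂₂ = 407/1012 = 0.4021739.
Pooled p̂ = (630+407)/(1608+1012) = 1037/2620 = 0.3958015.
SE = √(p̂(1−p̂)(1/n₁+1/n₂)) = √(0.3958015·0.6041985·0.00161003) = √(0.000385028) = 0.0196221.
z = (0.3917910 − 0.4021739)/0.0196221 = -0.0103829/0.0196221 = -0.5291.

z = -0.5291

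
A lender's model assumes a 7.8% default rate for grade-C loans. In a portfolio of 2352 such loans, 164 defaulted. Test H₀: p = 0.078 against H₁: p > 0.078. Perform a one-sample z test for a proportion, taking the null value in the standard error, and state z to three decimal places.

p̂ = 164/2352 ≈ 0.069728.
Under H₀, SE = √(0.078·0.922/2352) = √(3.05765e-05) = 0.005530.
z = (0.069728 − 0.078)/0.005530 = -0.008272/0.005530 = -1.496.
p-value = P(Z > -1.496) ≈ 0.9327.

z = -1.496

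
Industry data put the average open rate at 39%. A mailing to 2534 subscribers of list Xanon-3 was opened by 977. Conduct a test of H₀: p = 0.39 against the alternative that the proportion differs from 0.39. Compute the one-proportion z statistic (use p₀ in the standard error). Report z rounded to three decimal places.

p̂ = 977/2534 ≈ 0.385556.
SE = √(p₀(1−p₀)/n) = √(0.2379/2534) = 0.009689.
z = (0.385556 − 0.39)/0.009689 = -0.004444/0.009689 = -0.459.
p-value = 2·P(Z > 0.459) ≈ 0.6465.

z = -0.459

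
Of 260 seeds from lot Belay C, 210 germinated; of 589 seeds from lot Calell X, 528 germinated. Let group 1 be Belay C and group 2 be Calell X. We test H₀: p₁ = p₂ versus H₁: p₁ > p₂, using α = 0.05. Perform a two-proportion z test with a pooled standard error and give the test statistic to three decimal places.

z = -3.535

p̂₁ = 210/260 = 0.80769, p̂₂ = 528/589 = 0.89643.
Pooled p̂ = (210+528)/(260+589) = 738/849 = 0.86926.
SE = √(0.113649 × 0.00554395) = 0.02510.
z = (0.80769 − 0.89643)/0.02510 = -0.08874/0.02510 = -3.535.
p-value = P(Z > -3.535) ≈ 0.9998, so at α = 0.05 we fail to reject H₀.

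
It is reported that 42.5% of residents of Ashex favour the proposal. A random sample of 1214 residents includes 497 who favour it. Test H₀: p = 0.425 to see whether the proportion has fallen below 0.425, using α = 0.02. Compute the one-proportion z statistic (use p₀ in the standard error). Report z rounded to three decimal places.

p̂ = 497/1214 = 0.40939.
Standard error under H₀: √(0.425×0.575/1214) = 0.01419.
z = (0.40939 − 0.425)/0.01419 = -0.01561/0.01419 = -1.100.
p-value = P(Z < -1.100) ≈ 0.1356. With α = 0.02, fail to reject H₀.

z = -1.100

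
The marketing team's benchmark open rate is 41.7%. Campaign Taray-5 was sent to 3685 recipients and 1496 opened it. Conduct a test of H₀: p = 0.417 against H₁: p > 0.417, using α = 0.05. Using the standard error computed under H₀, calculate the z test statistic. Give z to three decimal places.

p̂ = 1496/3685 ≈ 0.40597.
Under H₀, SE = √(0.417·0.583/3685) = √(6.59731e-05) = 0.00812.
z = (0.40597 − 0.417)/0.00812 = -0.01103/0.00812 = -1.358.
p-value = P(Z > -1.358) ≈ 0.9128, so at α = 0.05 we fail to reject H₀.

z = -1.358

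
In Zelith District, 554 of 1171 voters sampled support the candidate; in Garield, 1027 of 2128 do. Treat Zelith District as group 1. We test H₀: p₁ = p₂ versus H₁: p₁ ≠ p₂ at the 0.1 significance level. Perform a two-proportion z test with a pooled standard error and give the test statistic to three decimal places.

p̂₁ = 554/1171 = 0.47310, p̂₂ = 1027/2128 = 0.48261.
Pooled p̂ = (554+1027)/(1171+2128) = 1581/3299 = 0.47924.
SE = √(p̂(1−p̂)(1/n₁+1/n₂)) = √(0.47924·0.52076·0.0013239) = √(0.000330403) = 0.01818.
z = (0.47310 − 0.48261)/0.01818 = -0.00951/0.01818 = -0.523.
Two-sided p-value ≈ 2·Φ(−0.523) = 0.6007, so at α = 0.1 we fail to reject H₀.

z = -0.523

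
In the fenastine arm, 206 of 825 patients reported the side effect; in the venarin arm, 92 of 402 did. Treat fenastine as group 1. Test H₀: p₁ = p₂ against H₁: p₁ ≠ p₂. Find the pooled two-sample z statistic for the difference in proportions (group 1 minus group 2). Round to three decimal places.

z = 0.799

p̂₁ = 206/825 ≈ 0.24970, p̂₂ = 92/402 ≈ 0.22886.
Pooled p̂ = (206+92)/(825+402) = 298/1227 = 0.24287.
SE = √(p̂(1−p̂)(1/n₁+1/n₂)) = √(0.24287·0.75713·0.00369968) = √(0.000680311) = 0.02608.
z = (0.24970 − 0.22886)/0.02608 = 0.02084/0.02608 = 0.799.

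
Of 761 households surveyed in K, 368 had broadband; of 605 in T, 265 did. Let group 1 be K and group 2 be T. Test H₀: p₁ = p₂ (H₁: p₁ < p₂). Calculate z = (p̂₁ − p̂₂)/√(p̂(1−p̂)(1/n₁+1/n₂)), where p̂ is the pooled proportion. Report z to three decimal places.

p̂₁ = 368/761 ≈ 0.48357, p̂₂ = 265/605 ≈ 0.43802.
Pooled p̂ = (368+265)/(761+605) = 633/1366 = 0.46340.
SE = √(p̂(1−p̂)(1/n₁+1/n₂)) = √(0.46340·0.53660·0.00296695) = √(0.000737763) = 0.02716.
z = (0.48357 − 0.43802)/0.02716 = 0.04555/0.02716 = 1.677.

z = 1.677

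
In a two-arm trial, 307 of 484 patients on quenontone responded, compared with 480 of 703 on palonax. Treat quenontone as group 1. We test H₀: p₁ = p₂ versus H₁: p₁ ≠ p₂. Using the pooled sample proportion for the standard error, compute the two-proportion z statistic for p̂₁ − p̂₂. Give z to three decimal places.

p̂₁ = 307/484 ≈ 0.63430, p̂₂ = 480/703 ≈ 0.68279.
Pooled p̂ = (307+480)/(484+703) = 787/1187 = 0.66302.
SE = √(p̂(1−p̂)(1/n₁+1/n₂)) = √(0.66302·0.33698·0.00348859) = √(0.000779441) = 0.02792.
z = (0.63430 − 0.68279)/0.02792 = -0.04849/0.02792 = -1.737.
Two-sided p-value ≈ 2·Φ(−1.737) = 0.0824.

z = -1.737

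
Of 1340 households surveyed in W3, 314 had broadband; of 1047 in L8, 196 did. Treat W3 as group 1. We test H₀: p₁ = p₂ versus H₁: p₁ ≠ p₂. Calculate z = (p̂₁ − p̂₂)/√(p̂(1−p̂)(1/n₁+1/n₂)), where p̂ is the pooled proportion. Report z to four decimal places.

p̂₁ = 314/1340 ≈ 0.234328, p̂₂ = 196/1047 ≈ 0.187202.
Pooled p̂ = (314+196)/(1340+1047) = 510/2387 = 0.213657.
SE = √(0.168008 × 0.00170138) = 0.016907.
z = (0.234328 − 0.187202)/0.016907 = 0.047126/0.016907 = 2.7874.
p-value = 2·P(Z > 2.787) ≈ 0.0053.

z = 2.7874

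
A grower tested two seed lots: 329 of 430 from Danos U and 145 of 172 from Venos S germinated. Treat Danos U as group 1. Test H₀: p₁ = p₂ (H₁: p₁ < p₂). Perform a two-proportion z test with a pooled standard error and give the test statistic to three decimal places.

p̂₁ = 329/430 ≈ 0.765116, p̂₂ = 145/172 ≈ 0.843023.
Pooled p̂ = (329+145)/(430+172) = 474/602 = 0.787375.
SE = √(0.167415 × 0.00813953) = 0.036915.
z = (0.765116 − 0.843023)/0.036915 = -0.077907/0.036915 = -2.110.

z = -2.110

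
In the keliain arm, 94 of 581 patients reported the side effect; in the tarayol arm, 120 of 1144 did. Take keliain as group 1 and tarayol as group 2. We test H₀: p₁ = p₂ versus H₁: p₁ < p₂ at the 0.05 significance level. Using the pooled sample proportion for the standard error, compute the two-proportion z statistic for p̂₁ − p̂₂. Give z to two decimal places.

z = 3.39

p̂₁ = 94/581 = 0.1618, p̂₂ = 120/1144 = 0.1049.
Pooled p̂ = (94+120)/(581+1144) = 214/1725 = 0.1241.
SE = √(p̂(1−p̂)(1/n₁+1/n₂)) = √(0.1241·0.8759·0.0025953) = √(0.000282025) = 0.0168.
z = (0.1618 − 0.1049)/0.0168 = 0.0569/0.0168 = 3.39.
p-value = P(Z < 3.388) ≈ 0.9996, so at α = 0.05 we fail to reject H₀.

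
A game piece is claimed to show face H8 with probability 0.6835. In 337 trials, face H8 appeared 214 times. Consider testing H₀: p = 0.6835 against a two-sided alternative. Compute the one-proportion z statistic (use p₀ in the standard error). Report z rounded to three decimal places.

z = -1.914

p̂ = 214/337 ≈ 0.63501.
SE = √(p₀(1−p₀)/n) = √(0.21633/337) = 0.02534.
z = (0.63501 − 0.6835)/0.02534 = -0.04849/0.02534 = -1.914.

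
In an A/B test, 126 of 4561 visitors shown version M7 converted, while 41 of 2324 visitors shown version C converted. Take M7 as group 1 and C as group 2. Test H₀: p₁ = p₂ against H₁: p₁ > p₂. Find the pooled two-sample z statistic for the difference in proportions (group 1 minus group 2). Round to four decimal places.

p̂₁ = 126/4561 = 0.027626, p̂₂ = 41/2324 = 0.017642.
Pooled p̂ = (126+41)/(4561+2324) = 167/6885 = 0.024256.
SE = √(p̂(1−p̂)(1/n₁+1/n₂)) = √(0.024256·0.975744·0.000649543) = √(1.53729e-05) = 0.003921.
z = (0.027626 − 0.017642)/0.003921 = 0.009984/0.003921 = 2.5463.
p-value = P(Z > 2.546) ≈ 0.0054.

z = 2.5463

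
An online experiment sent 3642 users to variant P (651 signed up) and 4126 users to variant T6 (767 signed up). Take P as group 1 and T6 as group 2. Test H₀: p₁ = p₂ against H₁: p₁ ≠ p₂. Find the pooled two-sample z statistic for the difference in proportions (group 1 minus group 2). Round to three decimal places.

z = -0.814

p̂₁ = 651/3642 ≈ 0.178748, p̂₂ = 767/4126 ≈ 0.185894.
Pooled p̂ = (651+767)/(3642+4126) = 1418/7768 = 0.182544.
SE = √(p̂(1−p̂)(1/n₁+1/n₂)) = √(0.182544·0.817456·0.00051694) = √(7.71386e-05) = 0.008783.
z = (0.178748 − 0.185894)/0.008783 = -0.007146/0.008783 = -0.814.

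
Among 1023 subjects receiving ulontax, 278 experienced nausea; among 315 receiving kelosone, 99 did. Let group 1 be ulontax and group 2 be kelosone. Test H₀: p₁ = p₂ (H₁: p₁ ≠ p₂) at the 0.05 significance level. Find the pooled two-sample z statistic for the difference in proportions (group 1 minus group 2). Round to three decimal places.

p̂₁ = 278/1023 ≈ 0.27175, p̂₂ = 99/315 ≈ 0.31429.
Pooled p̂ = (278+99)/(1023+315) = 377/1338 = 0.28176.
SE = √(p̂(1−p̂)(1/n₁+1/n₂)) = √(0.28176·0.71824·0.00415212) = √(0.000840277) = 0.02899.
z = (0.27175 − 0.31429)/0.02899 = -0.04254/0.02899 = -1.467.
p-value = 2·P(Z > 1.467) ≈ 0.1423; since p > α = 0.05, fail to reject H₀.

z = -1.467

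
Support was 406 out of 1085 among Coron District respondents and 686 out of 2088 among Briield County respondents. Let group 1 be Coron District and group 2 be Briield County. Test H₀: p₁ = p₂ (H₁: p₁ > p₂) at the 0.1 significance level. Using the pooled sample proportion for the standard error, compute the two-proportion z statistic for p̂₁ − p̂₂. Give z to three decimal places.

p̂₁ = 406/1085 ≈ 0.37419, p̂₂ = 686/2088 ≈ 0.32854.
Pooled p̂ = (406+686)/(1085+2088) = 1092/3173 = 0.34415.
SE = √(0.225712 × 0.00140059) = 0.01778.
z = (0.37419 − 0.32854)/0.01778 = 0.04565/0.01778 = 2.567.
p-value = P(Z > 2.567) ≈ 0.0051; since p < α = 0.1, reject H₀.

z = 2.567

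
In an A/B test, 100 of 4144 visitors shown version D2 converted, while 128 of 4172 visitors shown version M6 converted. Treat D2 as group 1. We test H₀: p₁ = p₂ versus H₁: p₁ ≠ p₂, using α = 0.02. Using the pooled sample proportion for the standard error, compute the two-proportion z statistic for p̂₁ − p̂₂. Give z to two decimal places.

z = -1.83

p̂₁ = 100/4144 ≈ 0.0241, p̂₂ = 128/4172 ≈ 0.0307.
Pooled p̂ = (100+128)/(4144+4172) = 228/8316 = 0.0274.
SE = √(0.0266653 × 0.000481006) = 0.0036.
z = (0.0241 − 0.0307)/0.0036 = -0.0066/0.0036 = -1.83.
Two-sided p-value ≈ 2·Φ(−1.829) = 0.0674. With α = 0.02, fail to reject H₀.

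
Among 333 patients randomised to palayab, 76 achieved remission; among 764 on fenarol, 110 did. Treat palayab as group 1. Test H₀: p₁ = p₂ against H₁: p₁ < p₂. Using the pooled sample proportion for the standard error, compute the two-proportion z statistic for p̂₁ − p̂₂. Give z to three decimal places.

z = 3.419

p̂₁ = 76/333 = 0.22823, p̂₂ = 110/764 = 0.14398.
Pooled p̂ = (76+110)/(333+764) = 186/1097 = 0.16955.
SE = √(p̂(1−p̂)(1/n₁+1/n₂)) = √(0.16955·0.83045·0.0043119) = √(0.000607138) = 0.02464.
z = (0.22823 − 0.14398)/0.02464 = 0.08425/0.02464 = 3.419.
p-value = P(Z < 3.419) ≈ 0.9997.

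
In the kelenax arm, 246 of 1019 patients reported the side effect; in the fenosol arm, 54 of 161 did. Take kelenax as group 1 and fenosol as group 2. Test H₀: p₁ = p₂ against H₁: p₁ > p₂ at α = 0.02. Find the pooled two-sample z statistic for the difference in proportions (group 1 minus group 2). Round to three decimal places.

z = -2.545

p̂₁ = 246/1019 = 0.24141, p̂₂ = 54/161 = 0.33540.
Pooled p̂ = (246+54)/(1019+161) = 300/1180 = 0.25424.
SE = √(p̂(1−p̂)(1/n₁+1/n₂)) = √(0.25424·0.74576·0.00719253) = √(0.00136371) = 0.03693.
z = (0.24141 − 0.33540)/0.03693 = -0.09399/0.03693 = -2.545.
p-value = P(Z > -2.545) ≈ 0.9945, so at α = 0.02 we fail to reject H₀.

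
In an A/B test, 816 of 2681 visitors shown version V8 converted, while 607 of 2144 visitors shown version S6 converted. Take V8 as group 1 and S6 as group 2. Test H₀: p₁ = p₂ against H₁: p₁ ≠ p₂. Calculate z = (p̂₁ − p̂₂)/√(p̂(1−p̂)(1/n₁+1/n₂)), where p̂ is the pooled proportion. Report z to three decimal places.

z = 1.608

p̂₁ = 816/2681 ≈ 0.30436, p̂₂ = 607/2144 ≈ 0.28312.
Pooled p̂ = (816+607)/(2681+2144) = 1423/4825 = 0.29492.
SE = √(0.207943 × 0.000839413) = 0.01321.
z = (0.30436 − 0.28312)/0.01321 = 0.02124/0.01321 = 1.608.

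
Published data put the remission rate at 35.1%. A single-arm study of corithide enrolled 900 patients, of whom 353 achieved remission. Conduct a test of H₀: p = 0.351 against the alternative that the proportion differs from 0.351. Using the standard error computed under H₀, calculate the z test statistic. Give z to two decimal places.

p̂ = 353/900 ≈ 0.3922.
SE = √(p₀(1−p₀)/n) = √(0.2278/900) = 0.0159.
z = (0.3922 − 0.351)/0.0159 = 0.0412/0.0159 = 2.59.

z = 2.59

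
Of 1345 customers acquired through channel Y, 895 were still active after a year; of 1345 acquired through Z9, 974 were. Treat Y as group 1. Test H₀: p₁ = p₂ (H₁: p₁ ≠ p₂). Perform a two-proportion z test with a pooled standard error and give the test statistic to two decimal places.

z = -3.31

p̂₁ = 895/1345 ≈ 0.66543, p̂₂ = 974/1345 ≈ 0.72416.
Pooled p̂ = (895+974)/(1345+1345) = 1869/2690 = 0.69480.
SE = √(0.212055 × 0.00148699) = 0.01776.
z = (0.66543 − 0.72416)/0.01776 = -0.05873/0.01776 = -3.31.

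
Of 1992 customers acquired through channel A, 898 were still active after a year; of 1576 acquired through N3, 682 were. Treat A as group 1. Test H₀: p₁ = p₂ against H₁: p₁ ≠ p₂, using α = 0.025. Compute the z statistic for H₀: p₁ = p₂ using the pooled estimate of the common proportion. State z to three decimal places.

z = 1.079

p̂₁ = 898/1992 ≈ 0.450803, p̂₂ = 682/1576 ≈ 0.432741.
Pooled p̂ = (898+682)/(1992+1576) = 1580/3568 = 0.442825.
SE = √(p̂(1−p̂)(1/n₁+1/n₂)) = √(0.442825·0.557175·0.00113653) = √(0.000280416) = 0.016746.
z = (0.450803 − 0.432741)/0.016746 = 0.018062/0.016746 = 1.079.
Two-sided p-value ≈ 2·Φ(−1.079) = 0.2808. With α = 0.025, fail to reject H₀.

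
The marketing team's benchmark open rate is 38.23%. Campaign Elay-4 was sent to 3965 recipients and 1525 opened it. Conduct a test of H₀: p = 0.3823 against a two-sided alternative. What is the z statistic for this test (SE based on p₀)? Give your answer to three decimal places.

z = 0.300

p̂ = 1525/3965 = 0.384615.
Standard error under H₀: √(0.3823×0.6177/3965) = 0.007717.
z = (0.384615 − 0.3823)/0.007717 = 0.002315/0.007717 = 0.300.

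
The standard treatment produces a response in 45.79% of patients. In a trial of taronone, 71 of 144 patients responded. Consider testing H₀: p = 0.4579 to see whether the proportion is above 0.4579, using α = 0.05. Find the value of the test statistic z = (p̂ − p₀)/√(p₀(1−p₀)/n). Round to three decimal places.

z = 0.847

p̂ = 71/144 = 0.49306.
SE = √(p₀(1−p₀)/n) = √(0.24823/144) = 0.04152.
z = (0.49306 − 0.4579)/0.04152 = 0.03516/0.04152 = 0.847.
p-value = P(Z > 0.847) ≈ 0.1986. With α = 0.05, fail to reject H₀.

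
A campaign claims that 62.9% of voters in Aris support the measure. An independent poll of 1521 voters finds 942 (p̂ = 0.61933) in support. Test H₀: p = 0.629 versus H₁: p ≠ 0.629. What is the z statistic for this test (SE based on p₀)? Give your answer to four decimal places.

p̂ = 942/1521 = 0.6193294.
Standard error under H₀: √(0.629×0.371/1521) = 0.0123865.
z = (0.6193294 − 0.629)/0.0123865 = -0.0096706/0.0123865 = -0.7807.
p-value = 2·P(Z > 0.781) ≈ 0.4350.

z = -0.7807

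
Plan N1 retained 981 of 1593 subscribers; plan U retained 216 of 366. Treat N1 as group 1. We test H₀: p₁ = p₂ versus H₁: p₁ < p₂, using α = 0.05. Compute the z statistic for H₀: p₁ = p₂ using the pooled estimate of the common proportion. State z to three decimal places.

z = 0.908

p̂₁ = 981/1593 = 0.61582, p̂₂ = 216/366 = 0.59016.
Pooled p̂ = (981+216)/(1593+366) = 1197/1959 = 0.61103.
SE = √(p̂(1−p̂)(1/n₁+1/n₂)) = √(0.61103·0.38897·0.00335999) = √(0.000798579) = 0.02826.
z = (0.61582 − 0.59016)/0.02826 = 0.02566/0.02826 = 0.908.
p-value = P(Z < 0.908) ≈ 0.8180; since p > α = 0.05, fail to reject H₀.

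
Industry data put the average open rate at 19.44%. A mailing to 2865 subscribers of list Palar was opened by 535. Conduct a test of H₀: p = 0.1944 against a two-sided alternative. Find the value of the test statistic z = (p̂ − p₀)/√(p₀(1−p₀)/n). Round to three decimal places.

z = -1.037

p̂ = 535/2865 = 0.18674.
Standard error under H₀: √(0.1944×0.8056/2865) = 0.00739.
z = (0.18674 − 0.1944)/0.00739 = -0.00766/0.00739 = -1.037.
p-value = 2·P(Z > 1.037) ≈ 0.3000.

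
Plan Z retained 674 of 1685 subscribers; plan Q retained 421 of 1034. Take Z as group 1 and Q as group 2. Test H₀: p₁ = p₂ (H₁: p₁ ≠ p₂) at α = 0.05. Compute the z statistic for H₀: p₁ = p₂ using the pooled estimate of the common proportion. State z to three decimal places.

z = -0.369

p̂₁ = 674/1685 = 0.400000, p̂₂ = 421/1034 = 0.407157.
Pooled p̂ = (674+421)/(1685+1034) = 1095/2719 = 0.402722.
SE = √(0.240537 × 0.00156059) = 0.019375.
z = (0.400000 − 0.407157)/0.019375 = -0.007157/0.019375 = -0.369.
Two-sided p-value ≈ 2·Φ(−0.369) = 0.7118; since p > α = 0.05, fail to reject H₀.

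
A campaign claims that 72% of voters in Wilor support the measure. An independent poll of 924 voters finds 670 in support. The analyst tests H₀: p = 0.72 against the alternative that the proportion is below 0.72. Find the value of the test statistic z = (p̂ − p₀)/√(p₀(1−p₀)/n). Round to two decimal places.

z = 0.35

p̂ = 670/924 ≈ 0.72511.
Under H₀, SE = √(0.72·0.28/924) = √(0.000218182) = 0.01477.
z = (0.72511 − 0.72)/0.01477 = 0.00511/0.01477 = 0.35.
p-value = P(Z < 0.346) ≈ 0.6353.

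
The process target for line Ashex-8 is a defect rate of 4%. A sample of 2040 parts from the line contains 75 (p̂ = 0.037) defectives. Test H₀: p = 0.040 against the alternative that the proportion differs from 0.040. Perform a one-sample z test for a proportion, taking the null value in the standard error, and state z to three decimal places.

p̂ = 75/2040 = 0.036765.
Standard error under H₀: √(0.04×0.96/2040) = 0.004339.
z = (0.036765 − 0.04)/0.004339 = -0.003235/0.004339 = -0.746.
Two-sided p-value ≈ 2·Φ(−0.746) = 0.4558.

z = -0.746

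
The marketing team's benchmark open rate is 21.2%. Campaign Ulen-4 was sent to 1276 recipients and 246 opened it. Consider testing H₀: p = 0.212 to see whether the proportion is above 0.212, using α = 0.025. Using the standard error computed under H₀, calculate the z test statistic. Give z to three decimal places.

p̂ = 246/1276 = 0.19279.
Standard error under H₀: √(0.212×0.788/1276) = 0.01144.
z = (0.19279 − 0.212)/0.01144 = -0.01921/0.01144 = -1.679.
p-value = P(Z > -1.679) ≈ 0.9534. With α = 0.025, fail to reject H₀.

z = -1.679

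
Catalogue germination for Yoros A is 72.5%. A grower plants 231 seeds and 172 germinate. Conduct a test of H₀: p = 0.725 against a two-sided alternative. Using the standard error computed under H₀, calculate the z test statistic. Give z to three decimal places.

p̂ = 172/231 ≈ 0.74459.
Under H₀, SE = √(0.725·0.275/231) = √(0.000863095) = 0.02938.
z = (0.74459 − 0.725)/0.02938 = 0.01959/0.02938 = 0.667.

z = 0.667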